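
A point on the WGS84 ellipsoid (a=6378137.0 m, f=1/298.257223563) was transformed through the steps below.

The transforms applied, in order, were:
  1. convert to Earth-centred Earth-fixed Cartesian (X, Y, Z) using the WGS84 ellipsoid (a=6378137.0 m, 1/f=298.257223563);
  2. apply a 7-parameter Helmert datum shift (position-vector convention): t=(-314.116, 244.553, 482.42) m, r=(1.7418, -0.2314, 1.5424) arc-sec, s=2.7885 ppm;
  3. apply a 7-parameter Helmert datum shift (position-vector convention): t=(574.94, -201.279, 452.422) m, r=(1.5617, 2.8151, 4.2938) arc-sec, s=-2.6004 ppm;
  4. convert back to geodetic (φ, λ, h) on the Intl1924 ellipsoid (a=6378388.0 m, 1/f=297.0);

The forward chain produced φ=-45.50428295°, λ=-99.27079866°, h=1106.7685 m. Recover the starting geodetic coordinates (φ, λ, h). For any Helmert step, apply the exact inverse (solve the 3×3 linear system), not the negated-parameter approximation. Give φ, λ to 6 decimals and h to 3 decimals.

φ=-45.508021°, λ=-99.274758°, h=2036.092 m

start: φ=-45.504283°, λ=-99.270799°, h=1106.768 m
→ ECEF (a=6378388.000, f=1/297.0): X=-721533.9128, Y=-4420269.9571, Z=-4527674.2009
→ Helmert⁻¹: X=-722140.9438, Y=-4420099.4232, Z=-4528114.7876
→ Helmert⁻¹: X=-721862.9499, Y=-4420364.4934, Z=-4528546.4421
→ geod (Bowring, a=6378137.000): φ=-45.50802100°, λ=-99.27475800°, h=2036.0920 m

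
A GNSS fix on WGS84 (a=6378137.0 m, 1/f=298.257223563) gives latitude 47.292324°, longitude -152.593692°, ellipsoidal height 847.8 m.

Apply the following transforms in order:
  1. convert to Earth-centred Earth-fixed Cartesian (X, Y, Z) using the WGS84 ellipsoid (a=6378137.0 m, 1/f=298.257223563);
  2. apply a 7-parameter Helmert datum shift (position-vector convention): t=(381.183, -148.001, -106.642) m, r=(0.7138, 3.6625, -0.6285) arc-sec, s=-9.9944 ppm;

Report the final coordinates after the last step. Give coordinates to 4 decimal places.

X=-3847464.9264 m, Y=-1995263.6714 m, Z=4664399.2893 m

start: φ=47.292324°, λ=-152.593692°, h=847.800 m
→ ECEF (a=6378137.000, f=1/298.257223563): X=-3847961.3115, Y=-1995131.1936, Z=4664491.1295
→ Helmert 7p (PV): X=-3847464.9264, Y=-1995263.6714, Z=4664399.2893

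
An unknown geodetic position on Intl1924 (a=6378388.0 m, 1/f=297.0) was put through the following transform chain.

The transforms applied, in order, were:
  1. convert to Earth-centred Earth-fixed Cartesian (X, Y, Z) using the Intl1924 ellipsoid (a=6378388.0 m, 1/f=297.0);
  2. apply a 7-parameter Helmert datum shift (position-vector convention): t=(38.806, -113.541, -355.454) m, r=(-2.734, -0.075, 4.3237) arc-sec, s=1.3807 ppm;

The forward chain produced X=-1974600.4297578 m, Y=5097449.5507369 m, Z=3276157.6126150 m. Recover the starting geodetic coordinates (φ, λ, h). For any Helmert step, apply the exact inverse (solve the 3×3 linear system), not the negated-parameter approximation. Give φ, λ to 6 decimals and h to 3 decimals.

start: X=-1974600.4298, Y=5097449.5507, Z=3276157.6126 m
→ Helmert⁻¹: X=-1974528.4636, Y=5097554.0130, Z=3276576.8278
→ geod (Bowring, a=6378388.000): φ=31.10830800°, λ=111.17378800°, h=673.8690 m

φ=31.108308°, λ=111.173788°, h=673.869 m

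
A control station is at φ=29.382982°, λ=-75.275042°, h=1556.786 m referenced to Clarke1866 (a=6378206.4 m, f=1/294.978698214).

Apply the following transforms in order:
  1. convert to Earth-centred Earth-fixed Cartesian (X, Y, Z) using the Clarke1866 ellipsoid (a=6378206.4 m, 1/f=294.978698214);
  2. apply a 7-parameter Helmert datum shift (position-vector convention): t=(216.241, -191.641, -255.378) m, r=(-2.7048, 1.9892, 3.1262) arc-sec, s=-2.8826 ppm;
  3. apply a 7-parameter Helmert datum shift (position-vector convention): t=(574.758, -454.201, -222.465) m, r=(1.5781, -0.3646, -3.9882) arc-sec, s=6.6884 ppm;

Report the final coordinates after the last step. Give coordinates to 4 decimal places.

start: φ=29.382982°, λ=-75.275042°, h=1556.786 m
→ ECEF (a=6378206.400, f=1/294.978698214): X=1414152.0665, Y=-5380876.6187, Z=3111552.0522
→ Helmert 7p (PV): X=1414475.7922, Y=-5380990.5132, Z=3111344.6274
→ Helmert 7p (PV): X=1414950.4670, Y=-5381531.8586, Z=3111104.3032

X=1414950.4670 m, Y=-5381531.8586 m, Z=3111104.3032 m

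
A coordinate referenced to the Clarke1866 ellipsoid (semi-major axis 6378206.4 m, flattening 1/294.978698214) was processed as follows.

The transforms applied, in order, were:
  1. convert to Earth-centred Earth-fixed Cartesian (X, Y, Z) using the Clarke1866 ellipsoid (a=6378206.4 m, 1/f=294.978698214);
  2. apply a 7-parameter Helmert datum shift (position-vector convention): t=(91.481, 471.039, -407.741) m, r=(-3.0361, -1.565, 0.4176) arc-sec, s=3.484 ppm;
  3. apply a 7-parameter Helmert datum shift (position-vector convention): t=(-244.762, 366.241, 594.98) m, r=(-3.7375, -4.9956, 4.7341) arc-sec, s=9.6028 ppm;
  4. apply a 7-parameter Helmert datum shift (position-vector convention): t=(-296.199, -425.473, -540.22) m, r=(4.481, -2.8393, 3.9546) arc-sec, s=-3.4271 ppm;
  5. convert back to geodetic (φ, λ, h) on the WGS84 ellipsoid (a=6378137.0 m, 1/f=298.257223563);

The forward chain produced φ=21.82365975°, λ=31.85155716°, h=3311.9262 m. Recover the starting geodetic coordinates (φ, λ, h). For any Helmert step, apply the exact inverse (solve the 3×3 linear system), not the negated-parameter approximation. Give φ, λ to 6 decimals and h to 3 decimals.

start: φ=21.823660°, λ=31.851557°, h=3311.926 m
→ ECEF (a=6378137.000, f=1/298.257223563): X=5034371.2093, Y=3127717.5737, Z=2357528.6937
→ Helmert⁻¹: X=5034777.0939, Y=3128108.4633, Z=2357939.7332
→ Helmert⁻¹: X=5035102.3796, Y=3127553.9107, Z=2357256.8404
→ Helmert⁻¹: X=5035017.5760, Y=3127027.0797, Z=2357664.1930
→ geod (Bowring, a=6378206.400): φ=21.82565400°, λ=31.84259000°, h=3497.1680 m

φ=21.825654°, λ=31.842590°, h=3497.168 m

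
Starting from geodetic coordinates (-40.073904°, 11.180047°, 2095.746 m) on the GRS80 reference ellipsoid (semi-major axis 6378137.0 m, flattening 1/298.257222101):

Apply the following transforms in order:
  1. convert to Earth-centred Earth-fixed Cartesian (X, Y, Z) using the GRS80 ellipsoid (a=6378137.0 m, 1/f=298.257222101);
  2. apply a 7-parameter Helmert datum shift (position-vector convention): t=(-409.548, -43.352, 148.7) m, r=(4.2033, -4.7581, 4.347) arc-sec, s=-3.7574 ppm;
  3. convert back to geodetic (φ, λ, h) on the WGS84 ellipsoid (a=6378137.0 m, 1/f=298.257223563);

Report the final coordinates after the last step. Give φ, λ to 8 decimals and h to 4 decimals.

φ=-40.07373288°, λ=11.18242989°, h=1661.6432 m

start: φ=-40.073904°, λ=11.180047°, h=2095.746 m
→ ECEF (a=6378137.000, f=1/298.257222101): X=4796252.1001, Y=947947.8507, Z=-4085617.4847
→ Helmert 7p (PV): X=4795898.7993, Y=948085.2739, Z=-4085323.4769
→ geod (Bowring, a=6378137.000): φ=-40.07373288°, λ=11.18242989°, h=1661.6432 m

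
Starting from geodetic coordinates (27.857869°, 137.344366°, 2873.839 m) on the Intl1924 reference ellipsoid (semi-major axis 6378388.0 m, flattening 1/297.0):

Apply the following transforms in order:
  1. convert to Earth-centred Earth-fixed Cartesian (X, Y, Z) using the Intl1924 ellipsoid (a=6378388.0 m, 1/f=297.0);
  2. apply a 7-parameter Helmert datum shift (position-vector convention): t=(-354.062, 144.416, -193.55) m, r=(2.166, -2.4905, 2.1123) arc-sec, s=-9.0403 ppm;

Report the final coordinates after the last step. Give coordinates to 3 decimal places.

X=-4152592.773 m, Y=3825628.551 m, Z=2963743.014 m

start: φ=27.857869°, λ=137.344366°, h=2873.839 m
→ ECEF (a=6378388.000, f=1/297.0): X=-4152201.2842, Y=3825592.3656, Z=2963973.3208
→ Helmert 7p (PV): X=-4152592.7731, Y=3825628.5514, Z=2963743.0136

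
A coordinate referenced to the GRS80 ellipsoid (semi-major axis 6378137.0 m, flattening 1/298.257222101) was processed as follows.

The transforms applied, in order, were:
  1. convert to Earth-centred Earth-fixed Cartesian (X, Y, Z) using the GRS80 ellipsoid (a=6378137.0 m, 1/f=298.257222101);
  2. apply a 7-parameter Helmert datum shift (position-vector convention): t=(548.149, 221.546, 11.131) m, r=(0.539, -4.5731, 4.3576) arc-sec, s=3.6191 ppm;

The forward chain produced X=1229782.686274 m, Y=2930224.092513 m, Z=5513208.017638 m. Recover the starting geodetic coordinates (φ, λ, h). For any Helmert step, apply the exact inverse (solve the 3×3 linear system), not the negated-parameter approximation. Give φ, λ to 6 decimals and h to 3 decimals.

start: X=1229782.6863, Y=2930224.0925, Z=5513208.0176 m
→ Helmert⁻¹: X=1229414.2200, Y=2929980.3763, Z=5513142.0201
→ geod (Bowring, a=6378137.000): φ=60.20950600°, λ=67.23717100°, h=1187.8960 m

φ=60.209506°, λ=67.237171°, h=1187.896 m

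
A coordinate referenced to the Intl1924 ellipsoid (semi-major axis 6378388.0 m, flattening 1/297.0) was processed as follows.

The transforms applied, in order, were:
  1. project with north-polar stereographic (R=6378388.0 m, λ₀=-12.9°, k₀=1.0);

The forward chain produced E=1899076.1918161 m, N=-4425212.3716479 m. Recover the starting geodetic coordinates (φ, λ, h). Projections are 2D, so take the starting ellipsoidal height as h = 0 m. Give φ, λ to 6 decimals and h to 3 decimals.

start: E=1899076.1918, N=-4425212.3716 m
→ stereo⁻¹: φ=48.63843200°, λ=10.32655000°

φ=48.638432°, λ=10.326550°, h=0.000 m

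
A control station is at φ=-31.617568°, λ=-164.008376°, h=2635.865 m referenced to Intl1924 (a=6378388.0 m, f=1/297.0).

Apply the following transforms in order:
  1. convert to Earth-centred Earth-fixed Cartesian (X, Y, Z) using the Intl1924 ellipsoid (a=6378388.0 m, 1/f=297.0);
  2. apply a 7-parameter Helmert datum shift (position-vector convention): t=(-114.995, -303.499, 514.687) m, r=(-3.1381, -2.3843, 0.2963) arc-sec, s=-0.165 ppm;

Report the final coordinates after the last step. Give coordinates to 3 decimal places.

start: φ=-31.617568°, λ=-164.008376°, h=2635.865 m
→ ECEF (a=6378388.000, f=1/297.0): X=-5228414.9579, Y=-1498396.7172, Z=-3325825.8320
→ Helmert 7p (PV): X=-5228488.4932, Y=-1498758.0785, Z=-3325348.2371

X=-5228488.493 m, Y=-1498758.078 m, Z=-3325348.237 m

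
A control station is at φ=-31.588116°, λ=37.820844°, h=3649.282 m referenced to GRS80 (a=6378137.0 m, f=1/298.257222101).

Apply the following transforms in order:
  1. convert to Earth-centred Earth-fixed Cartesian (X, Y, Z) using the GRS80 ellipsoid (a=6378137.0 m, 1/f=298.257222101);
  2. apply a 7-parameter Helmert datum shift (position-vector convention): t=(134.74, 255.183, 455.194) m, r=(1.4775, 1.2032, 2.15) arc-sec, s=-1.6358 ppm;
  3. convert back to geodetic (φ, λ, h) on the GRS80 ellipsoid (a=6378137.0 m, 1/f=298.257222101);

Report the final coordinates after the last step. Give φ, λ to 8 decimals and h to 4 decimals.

start: φ=-31.588116°, λ=37.820844°, h=3649.282 m
→ ECEF (a=6378137.000, f=1/298.257222101): X=4298201.1038, Y=3336531.7350, Z=-3323525.0828
→ Helmert 7p (PV): X=4298274.6476, Y=3336850.0690, Z=-3323065.6248
→ geod (Bowring, a=6378137.000): φ=-31.58339228°, λ=37.82301692°, h=3624.4045 m

φ=-31.58339228°, λ=37.82301692°, h=3624.4045 m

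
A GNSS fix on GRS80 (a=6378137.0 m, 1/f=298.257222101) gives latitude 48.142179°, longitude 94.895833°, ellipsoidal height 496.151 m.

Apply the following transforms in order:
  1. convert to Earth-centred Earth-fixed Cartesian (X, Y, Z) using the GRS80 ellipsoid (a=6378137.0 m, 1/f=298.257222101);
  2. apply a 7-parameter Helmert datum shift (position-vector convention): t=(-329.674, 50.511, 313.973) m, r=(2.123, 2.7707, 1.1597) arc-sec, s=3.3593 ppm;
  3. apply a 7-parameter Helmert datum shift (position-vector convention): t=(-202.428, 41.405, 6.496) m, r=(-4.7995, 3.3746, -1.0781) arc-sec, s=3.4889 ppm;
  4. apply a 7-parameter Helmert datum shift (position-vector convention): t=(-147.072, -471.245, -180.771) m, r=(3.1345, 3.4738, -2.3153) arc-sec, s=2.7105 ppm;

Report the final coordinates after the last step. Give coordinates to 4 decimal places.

start: φ=48.142179°, λ=94.895833°, h=496.151 m
→ ECEF (a=6378137.000, f=1/298.257222101): X=-363933.3000, Y=4248729.0672, Z=4727809.6467
→ Helmert 7p (PV): X=-364224.5771, Y=4248743.1431, Z=4728188.1210
→ Helmert 7p (PV): X=-364328.7126, Y=4248911.2942, Z=4728118.2093
→ Helmert 7p (PV): X=-364349.4498, Y=4248383.8044, Z=4728020.9584

X=-364349.4498 m, Y=4248383.8044 m, Z=4728020.9584 m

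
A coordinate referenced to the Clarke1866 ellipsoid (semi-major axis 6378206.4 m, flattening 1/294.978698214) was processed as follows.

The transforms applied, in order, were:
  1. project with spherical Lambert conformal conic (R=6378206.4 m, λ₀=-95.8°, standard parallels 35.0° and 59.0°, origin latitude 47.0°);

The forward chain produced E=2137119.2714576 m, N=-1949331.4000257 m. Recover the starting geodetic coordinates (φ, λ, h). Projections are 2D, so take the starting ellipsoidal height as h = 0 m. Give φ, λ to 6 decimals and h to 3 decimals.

start: E=2137119.2715, N=-1949331.4000 m
→ lcc⁻¹: φ=26.85080700°, λ=-74.80866200°

φ=26.850807°, λ=-74.808662°, h=0.000 m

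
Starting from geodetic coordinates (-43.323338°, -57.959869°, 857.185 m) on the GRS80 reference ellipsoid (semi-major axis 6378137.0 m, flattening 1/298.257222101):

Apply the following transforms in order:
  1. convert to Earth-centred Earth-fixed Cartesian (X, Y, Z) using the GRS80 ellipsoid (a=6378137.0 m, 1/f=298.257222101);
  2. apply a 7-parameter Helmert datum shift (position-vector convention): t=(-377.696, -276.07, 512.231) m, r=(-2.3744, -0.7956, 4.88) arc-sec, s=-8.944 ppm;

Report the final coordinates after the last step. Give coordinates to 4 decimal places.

start: φ=-43.323338°, λ=-57.959869°, h=857.185 m
→ ECEF (a=6378137.000, f=1/298.257222101): X=2465827.3740, Y=-3940005.2136, Z=-4354291.9583
→ Helmert 7p (PV): X=2465537.6342, Y=-3940237.8296, Z=-4353685.9168

X=2465537.6342 m, Y=-3940237.8296 m, Z=-4353685.9168 m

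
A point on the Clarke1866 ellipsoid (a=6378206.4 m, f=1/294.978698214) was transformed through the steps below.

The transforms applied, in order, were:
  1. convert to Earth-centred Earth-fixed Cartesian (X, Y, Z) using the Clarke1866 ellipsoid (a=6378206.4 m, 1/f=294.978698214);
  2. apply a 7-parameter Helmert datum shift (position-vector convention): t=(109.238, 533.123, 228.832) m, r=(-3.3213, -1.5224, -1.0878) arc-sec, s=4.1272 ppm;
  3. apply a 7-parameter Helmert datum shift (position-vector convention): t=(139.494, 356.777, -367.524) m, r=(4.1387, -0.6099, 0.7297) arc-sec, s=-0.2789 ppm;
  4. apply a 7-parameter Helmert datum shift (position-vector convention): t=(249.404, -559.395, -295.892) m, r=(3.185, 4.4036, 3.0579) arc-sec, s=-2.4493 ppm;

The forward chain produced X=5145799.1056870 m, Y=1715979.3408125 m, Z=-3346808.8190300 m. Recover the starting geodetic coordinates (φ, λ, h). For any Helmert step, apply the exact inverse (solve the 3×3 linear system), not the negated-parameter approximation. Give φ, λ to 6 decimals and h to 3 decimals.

start: X=5145799.1057, Y=1715979.3408, Z=-3346808.8190 m
→ Helmert⁻¹: X=5145659.1947, Y=1716414.9817, Z=-3346437.7714
→ Helmert⁻¹: X=5145517.3123, Y=1715973.3403, Z=-3346120.8262
→ Helmert⁻¹: X=5145353.0923, Y=1715514.1562, Z=-3346346.2007
→ geod (Bowring, a=6378206.400): φ=-31.84764300°, λ=18.43892200°, h=820.3650 m

φ=-31.847643°, λ=18.438922°, h=820.365 m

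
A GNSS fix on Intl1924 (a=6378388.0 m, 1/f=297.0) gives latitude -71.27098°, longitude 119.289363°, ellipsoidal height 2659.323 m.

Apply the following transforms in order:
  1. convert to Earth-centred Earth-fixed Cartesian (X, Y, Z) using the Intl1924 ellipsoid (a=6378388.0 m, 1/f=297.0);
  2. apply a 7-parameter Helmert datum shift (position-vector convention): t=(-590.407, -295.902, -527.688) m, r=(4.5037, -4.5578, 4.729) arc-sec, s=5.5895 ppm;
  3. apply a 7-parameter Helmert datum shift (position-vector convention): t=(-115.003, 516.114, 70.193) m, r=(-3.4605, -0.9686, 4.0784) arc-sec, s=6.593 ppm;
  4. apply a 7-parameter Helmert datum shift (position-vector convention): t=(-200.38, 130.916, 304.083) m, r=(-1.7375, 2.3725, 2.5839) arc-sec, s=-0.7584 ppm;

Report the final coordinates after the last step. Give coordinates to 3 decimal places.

start: φ=-71.270980°, λ=119.289363°, h=2659.323 m
→ ECEF (a=6378388.000, f=1/297.0): X=-1005402.1515, Y=1792385.1830, Z=-6020718.3833
→ Helmert 7p (PV): X=-1005906.2325, Y=1792207.7091, Z=-6021262.8043
→ Helmert 7p (PV): X=-1006035.0289, Y=1792614.7304, Z=-6021267.1012
→ Helmert 7p (PV): X=-1006326.3600, Y=1792680.9632, Z=-6020961.9804

X=-1006326.360 m, Y=1792680.963 m, Z=-6020961.980 m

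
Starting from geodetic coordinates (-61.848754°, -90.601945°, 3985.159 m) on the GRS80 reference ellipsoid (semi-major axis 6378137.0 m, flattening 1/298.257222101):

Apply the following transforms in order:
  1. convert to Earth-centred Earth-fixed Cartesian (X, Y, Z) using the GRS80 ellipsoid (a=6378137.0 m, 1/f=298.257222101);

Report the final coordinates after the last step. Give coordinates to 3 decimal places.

start: φ=-61.848754°, λ=-90.601945°, h=3985.159 m
→ ECEF (a=6378137.000, f=1/298.257222101): X=-31716.2763, Y=-3018783.9679, Z=-5604096.1491

X=-31716.276 m, Y=-3018783.968 m, Z=-5604096.149 m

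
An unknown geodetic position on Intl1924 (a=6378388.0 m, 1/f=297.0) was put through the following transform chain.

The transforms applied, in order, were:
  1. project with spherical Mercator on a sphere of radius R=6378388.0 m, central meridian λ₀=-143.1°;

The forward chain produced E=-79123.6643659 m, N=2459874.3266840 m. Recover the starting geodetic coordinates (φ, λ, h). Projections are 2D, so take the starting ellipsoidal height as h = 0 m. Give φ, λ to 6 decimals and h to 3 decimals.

start: E=-79123.6644, N=2459874.3267 m
→ merc⁻¹: φ=21.56834000°, λ=-143.81075200°

φ=21.568340°, λ=-143.810752°, h=0.000 m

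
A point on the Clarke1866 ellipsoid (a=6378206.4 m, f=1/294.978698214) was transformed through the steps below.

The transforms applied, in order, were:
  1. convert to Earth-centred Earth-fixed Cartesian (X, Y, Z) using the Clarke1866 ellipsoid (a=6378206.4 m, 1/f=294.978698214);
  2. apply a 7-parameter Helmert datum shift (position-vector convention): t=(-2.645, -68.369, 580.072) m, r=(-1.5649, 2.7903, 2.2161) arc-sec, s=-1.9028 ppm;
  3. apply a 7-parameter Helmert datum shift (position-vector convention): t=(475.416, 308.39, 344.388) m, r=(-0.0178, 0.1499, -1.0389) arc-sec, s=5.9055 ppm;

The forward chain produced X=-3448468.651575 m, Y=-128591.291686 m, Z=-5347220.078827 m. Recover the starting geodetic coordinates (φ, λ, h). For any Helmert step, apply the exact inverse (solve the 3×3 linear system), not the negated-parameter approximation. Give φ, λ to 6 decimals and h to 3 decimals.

start: X=-3448468.6516, Y=-128591.2917, Z=-5347220.0788 m
→ Helmert⁻¹: X=-3448919.1644, Y=-128915.8303, Z=-5347535.4045
→ Helmert⁻¹: X=-3448852.1167, Y=-128770.0763, Z=-5348173.2852
→ geod (Bowring, a=6378206.400): φ=-57.34222700°, λ=-177.86173600°, h=2152.2910 m

φ=-57.342227°, λ=-177.861736°, h=2152.291 m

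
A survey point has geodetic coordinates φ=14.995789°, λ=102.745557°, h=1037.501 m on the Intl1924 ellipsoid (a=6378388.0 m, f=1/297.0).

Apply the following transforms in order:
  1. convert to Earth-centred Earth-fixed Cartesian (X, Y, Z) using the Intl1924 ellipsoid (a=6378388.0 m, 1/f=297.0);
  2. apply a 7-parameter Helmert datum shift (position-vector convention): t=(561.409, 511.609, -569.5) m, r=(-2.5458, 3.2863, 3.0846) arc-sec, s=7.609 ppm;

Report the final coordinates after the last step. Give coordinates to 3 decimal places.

X=-1359328.463 m, Y=6012243.811 m, Z=1639328.345 m

start: φ=14.995789°, λ=102.745557°, h=1037.501 m
→ ECEF (a=6378388.000, f=1/297.0): X=-1359815.7503, Y=6011686.5535, Z=1639937.9009
→ Helmert 7p (PV): X=-1359328.4626, Y=6012243.8107, Z=1639328.3454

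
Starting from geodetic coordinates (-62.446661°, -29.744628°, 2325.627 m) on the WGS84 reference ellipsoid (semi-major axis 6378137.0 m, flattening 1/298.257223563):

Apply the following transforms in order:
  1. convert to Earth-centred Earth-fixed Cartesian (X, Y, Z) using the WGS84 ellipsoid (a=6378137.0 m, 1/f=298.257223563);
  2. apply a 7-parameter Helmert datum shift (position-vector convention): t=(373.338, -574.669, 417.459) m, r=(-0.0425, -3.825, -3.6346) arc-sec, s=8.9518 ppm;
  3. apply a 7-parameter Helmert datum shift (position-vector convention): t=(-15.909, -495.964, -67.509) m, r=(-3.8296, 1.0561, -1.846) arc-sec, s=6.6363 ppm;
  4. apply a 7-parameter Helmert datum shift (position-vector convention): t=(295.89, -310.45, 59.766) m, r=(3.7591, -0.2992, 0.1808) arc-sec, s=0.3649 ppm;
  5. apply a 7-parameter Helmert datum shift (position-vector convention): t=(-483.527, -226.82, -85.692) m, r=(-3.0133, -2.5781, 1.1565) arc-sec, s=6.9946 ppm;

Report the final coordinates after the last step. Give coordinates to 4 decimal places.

start: φ=-62.446661°, λ=-29.744628°, h=2325.627 m
→ ECEF (a=6378137.000, f=1/298.257223563): X=2569337.8941, Y=-1468178.0147, Z=-5633775.8246
→ Helmert 7p (PV): X=2569812.8356, Y=-1468812.2622, Z=-5633360.8489
→ Helmert 7p (PV): X=2569771.9916, Y=-1469445.5648, Z=-5633451.6297
→ Helmert 7p (PV): X=2570078.2790, Y=-1469651.6309, Z=-5633416.9718
→ Helmert 7p (PV): X=2569691.3813, Y=-1469956.6189, Z=-5633488.4736

X=2569691.3813 m, Y=-1469956.6189 m, Z=-5633488.4736 m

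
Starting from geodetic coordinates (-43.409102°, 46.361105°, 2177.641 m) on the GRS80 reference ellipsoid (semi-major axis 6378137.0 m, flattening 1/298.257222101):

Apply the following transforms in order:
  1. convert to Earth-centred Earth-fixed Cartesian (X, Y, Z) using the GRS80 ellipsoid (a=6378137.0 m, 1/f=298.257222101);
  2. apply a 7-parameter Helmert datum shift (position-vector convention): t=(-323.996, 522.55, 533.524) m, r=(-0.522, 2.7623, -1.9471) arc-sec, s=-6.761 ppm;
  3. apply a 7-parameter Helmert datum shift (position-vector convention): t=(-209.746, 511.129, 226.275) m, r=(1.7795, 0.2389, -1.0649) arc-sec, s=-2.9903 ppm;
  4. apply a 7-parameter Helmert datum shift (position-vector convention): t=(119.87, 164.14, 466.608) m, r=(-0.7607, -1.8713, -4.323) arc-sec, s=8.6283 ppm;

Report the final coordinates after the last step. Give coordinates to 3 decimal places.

start: φ=-43.409102°, λ=46.361105°, h=2177.641 m
→ ECEF (a=6378137.000, f=1/298.257222101): X=3203785.1343, Y=3359735.9271, Z=-4362127.2423
→ Helmert 7p (PV): X=3203412.7753, Y=3360194.4797, Z=-4361615.6333
→ Helmert 7p (PV): X=3203205.7463, Y=3360716.6509, Z=-4361351.0369
→ Helmert 7p (PV): X=3203463.2586, Y=3360826.5685, Z=-4360905.3935

X=3203463.259 m, Y=3360826.569 m, Z=-4360905.393 m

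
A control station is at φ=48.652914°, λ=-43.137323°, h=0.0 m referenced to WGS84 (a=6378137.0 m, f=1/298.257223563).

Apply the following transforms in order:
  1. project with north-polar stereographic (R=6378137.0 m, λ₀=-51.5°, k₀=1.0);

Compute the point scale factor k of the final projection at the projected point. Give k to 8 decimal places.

start: φ=48.652914°, λ=-43.137323°, h=0.000 m
→ into stereo (λ₀=-51.5°): φ=48.65291400°, λ−λ₀=8.36267700°
scale k = 1.14238616

1.14238616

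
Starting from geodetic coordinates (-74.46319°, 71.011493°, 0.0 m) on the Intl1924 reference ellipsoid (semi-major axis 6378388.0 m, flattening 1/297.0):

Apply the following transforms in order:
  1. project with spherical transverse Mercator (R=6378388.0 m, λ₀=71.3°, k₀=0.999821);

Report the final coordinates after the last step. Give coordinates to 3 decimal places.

start: φ=-74.463190°, λ=71.011493°, h=0.000 m
→ tm (R=6378388.0, λ₀=71.3°): E=-8601.3972, N=-8288067.6387

E=-8601.397 m, N=-8288067.639 m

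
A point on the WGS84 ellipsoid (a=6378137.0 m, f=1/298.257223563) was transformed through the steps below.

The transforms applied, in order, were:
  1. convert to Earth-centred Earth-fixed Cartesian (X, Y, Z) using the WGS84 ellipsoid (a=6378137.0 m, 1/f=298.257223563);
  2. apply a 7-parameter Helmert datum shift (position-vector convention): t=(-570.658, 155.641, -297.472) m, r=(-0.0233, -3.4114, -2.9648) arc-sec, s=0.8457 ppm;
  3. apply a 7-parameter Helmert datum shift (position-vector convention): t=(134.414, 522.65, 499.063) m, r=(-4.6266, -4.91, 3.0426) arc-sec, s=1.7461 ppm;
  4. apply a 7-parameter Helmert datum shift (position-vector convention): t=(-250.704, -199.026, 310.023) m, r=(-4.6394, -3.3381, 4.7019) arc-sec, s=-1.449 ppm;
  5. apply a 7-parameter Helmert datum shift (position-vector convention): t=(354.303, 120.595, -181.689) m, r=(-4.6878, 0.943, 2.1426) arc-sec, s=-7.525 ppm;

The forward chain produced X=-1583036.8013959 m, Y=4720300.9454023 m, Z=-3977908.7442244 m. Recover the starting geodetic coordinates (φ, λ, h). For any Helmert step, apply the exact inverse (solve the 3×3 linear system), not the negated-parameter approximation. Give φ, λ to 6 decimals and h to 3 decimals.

φ=-38.813679°, λ=108.537704°, h=2617.602 m

start: X=-1583036.8014, Y=4720300.9454, Z=-3977908.7442 m
→ Helmert⁻¹: X=-1583335.8016, Y=4720322.7177, Z=-3977656.9473
→ Helmert⁻¹: X=-1583044.1577, Y=4720654.1413, Z=-3977840.9360
→ Helmert⁻¹: X=-1583200.8776, Y=4720235.8356, Z=-3978189.4887
→ Helmert⁻¹: X=-1582762.5156, Y=4720053.9019, Z=-3977861.9422
→ geod (Bowring, a=6378137.000): φ=-38.81367900°, λ=108.53770400°, h=2617.6020 m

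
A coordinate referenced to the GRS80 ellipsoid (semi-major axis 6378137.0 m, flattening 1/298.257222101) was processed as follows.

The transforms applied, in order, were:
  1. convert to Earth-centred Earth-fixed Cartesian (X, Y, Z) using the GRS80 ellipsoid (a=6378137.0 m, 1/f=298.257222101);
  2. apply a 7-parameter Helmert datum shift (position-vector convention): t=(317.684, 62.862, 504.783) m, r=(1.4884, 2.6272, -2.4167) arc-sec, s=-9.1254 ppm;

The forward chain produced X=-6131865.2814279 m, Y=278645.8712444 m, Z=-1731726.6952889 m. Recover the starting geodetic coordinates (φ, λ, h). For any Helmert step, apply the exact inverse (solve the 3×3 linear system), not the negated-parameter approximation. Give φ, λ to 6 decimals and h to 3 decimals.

φ=-15.860191°, λ=177.399639°, h=1742.636 m

start: X=-6131865.2814, Y=278645.8712, Z=-1731726.6953 m
→ Helmert⁻¹: X=-6132220.1229, Y=278501.2029, Z=-1732327.4016
→ geod (Bowring, a=6378137.000): φ=-15.86019100°, λ=177.39963900°, h=1742.6360 m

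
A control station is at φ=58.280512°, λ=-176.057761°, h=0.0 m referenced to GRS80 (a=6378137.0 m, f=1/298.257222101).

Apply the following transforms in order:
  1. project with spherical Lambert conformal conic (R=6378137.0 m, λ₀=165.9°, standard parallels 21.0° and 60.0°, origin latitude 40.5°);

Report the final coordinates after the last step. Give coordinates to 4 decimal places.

start: φ=58.280512°, λ=-176.057761°, h=0.000 m
→ lcc (R=6378137.0, λ₀=165.9°): E=1036385.1989, N=2000848.3632

E=1036385.1989 m, N=2000848.3632 m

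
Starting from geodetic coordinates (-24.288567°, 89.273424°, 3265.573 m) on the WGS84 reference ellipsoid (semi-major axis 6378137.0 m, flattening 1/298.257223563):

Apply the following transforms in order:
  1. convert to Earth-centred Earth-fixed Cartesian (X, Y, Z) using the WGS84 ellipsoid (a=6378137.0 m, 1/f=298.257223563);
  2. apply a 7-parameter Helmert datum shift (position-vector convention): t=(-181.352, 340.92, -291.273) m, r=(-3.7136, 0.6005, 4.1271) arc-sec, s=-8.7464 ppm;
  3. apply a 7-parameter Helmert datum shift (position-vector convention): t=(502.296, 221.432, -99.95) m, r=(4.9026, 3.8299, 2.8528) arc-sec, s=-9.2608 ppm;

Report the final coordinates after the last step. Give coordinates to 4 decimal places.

start: φ=-24.288567°, λ=89.273424°, h=3265.573 m
→ ECEF (a=6378137.000, f=1/298.257223563): X=73800.3784, Y=5819382.3442, Z=-2608792.3277
→ Helmert 7p (PV): X=73494.3485, Y=5819626.8738, Z=-2609165.7695
→ Helmert 7p (PV): X=73867.0285, Y=5819857.4432, Z=-2609104.5988

X=73867.0285 m, Y=5819857.4432 m, Z=-2609104.5988 m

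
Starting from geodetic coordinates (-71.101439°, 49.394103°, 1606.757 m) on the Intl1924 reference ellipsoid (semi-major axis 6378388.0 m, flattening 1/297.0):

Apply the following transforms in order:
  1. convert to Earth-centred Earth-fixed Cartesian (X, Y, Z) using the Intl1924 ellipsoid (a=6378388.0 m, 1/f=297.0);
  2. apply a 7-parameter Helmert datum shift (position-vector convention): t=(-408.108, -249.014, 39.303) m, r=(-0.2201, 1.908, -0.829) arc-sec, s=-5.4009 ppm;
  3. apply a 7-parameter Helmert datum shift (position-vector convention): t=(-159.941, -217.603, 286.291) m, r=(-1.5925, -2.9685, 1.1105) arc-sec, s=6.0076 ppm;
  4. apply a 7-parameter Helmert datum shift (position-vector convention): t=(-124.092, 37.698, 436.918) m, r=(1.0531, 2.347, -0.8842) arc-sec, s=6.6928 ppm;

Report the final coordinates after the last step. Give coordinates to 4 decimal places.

start: φ=-71.101439°, λ=49.394103°, h=1606.757 m
→ ECEF (a=6378388.000, f=1/297.0): X=1349011.1241, Y=1573590.4831, Z=-6013619.1713
→ Helmert 7p (PV): X=1348546.4275, Y=1573321.1315, Z=-6013561.5471
→ Helmert 7p (PV): X=1348472.6633, Y=1573073.8119, Z=-6013304.1224
→ Helmert 7p (PV): X=1348295.9164, Y=1573146.9592, Z=-6012914.7625

X=1348295.9164 m, Y=1573146.9592 m, Z=-6012914.7625 m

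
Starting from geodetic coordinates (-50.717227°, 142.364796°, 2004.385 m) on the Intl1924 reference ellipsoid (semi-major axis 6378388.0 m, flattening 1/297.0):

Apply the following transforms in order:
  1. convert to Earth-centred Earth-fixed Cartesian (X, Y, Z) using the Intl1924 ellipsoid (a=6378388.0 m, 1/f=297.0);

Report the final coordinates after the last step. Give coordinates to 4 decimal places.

start: φ=-50.717227°, λ=142.364796°, h=2004.385 m
→ ECEF (a=6378388.000, f=1/297.0): X=-3205584.2599, Y=2471771.3761, Z=-4915334.3743

X=-3205584.2599 m, Y=2471771.3761 m, Z=-4915334.3743 m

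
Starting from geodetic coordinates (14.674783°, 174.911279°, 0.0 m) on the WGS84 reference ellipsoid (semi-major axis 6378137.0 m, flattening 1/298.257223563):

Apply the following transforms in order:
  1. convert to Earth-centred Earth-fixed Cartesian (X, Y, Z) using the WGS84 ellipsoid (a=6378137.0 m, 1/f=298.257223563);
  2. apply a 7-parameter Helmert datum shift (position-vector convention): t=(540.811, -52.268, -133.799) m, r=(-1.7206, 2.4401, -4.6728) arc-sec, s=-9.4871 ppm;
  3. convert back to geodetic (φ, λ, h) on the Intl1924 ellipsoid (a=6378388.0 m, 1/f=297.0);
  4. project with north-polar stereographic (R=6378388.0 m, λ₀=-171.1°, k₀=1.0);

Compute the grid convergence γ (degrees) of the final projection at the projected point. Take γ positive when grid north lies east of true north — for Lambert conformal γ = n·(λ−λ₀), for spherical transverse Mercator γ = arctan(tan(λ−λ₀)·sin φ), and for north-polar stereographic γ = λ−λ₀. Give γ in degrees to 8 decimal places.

start: φ=14.674783°, λ=174.911279°, h=0.000 m
→ ECEF (a=6378137.000, f=1/298.257223563): X=-6147079.5148, Y=547392.5265, Z=1605315.7038
→ Helmert 7p (PV): X=-6146448.9945, Y=547487.7132, Z=1605234.8278
→ geod (Bowring, a=6378388.000): φ=14.67589820°, λ=174.90987940°, h=-865.0209 m
→ into stereo (λ₀=-171.1°): φ=14.67589820°, λ−λ₀=-13.99012060°
convergence γ = -13.99012060°

-13.99012060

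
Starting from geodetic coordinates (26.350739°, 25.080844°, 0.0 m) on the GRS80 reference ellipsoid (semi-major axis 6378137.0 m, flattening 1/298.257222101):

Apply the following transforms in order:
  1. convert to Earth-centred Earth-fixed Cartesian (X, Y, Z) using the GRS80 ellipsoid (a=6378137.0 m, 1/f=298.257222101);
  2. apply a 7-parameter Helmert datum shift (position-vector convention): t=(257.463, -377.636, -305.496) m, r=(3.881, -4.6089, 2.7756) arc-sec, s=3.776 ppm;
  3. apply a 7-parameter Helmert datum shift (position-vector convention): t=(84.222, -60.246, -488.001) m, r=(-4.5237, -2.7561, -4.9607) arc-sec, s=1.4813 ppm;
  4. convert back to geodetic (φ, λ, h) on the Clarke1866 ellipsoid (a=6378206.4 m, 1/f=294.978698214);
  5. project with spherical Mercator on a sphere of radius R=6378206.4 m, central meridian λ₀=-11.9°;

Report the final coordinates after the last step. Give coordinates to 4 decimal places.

E=4116118.4827 m, N=3042194.2525 m

start: φ=26.350739°, λ=25.080844°, h=0.000 m
→ ECEF (a=6378137.000, f=1/298.257222101): X=5179922.8986, Y=2424341.6755, Z=2813935.4810
→ Helmert 7p (PV): X=5180104.4213, Y=2423989.9515, Z=2813801.9697
→ Helmert 7p (PV): X=5180217.0160, Y=2423870.4247, Z=2813334.1913
→ geod (Bowring, a=6378206.400): φ=26.34731321°, λ=25.07531912°, h=-229.8092 m
→ merc (R=6378206.4, λ₀=-11.9°): E=4116118.4827, N=3042194.2525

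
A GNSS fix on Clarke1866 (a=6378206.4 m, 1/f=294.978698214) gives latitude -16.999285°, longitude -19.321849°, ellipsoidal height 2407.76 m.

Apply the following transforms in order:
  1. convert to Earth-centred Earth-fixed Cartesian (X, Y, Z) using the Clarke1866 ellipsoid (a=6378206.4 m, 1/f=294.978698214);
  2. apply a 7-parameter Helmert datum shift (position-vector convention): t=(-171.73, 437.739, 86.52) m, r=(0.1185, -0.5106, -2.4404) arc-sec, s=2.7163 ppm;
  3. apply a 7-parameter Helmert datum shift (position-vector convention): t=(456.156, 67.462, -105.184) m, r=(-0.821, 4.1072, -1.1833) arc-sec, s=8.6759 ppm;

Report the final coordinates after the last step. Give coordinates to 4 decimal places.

start: φ=-16.999285°, λ=-19.321849°, h=2407.760 m
→ ECEF (a=6378206.400, f=1/294.978698214): X=5759813.9218, Y=-2019524.2712, Z=-1853349.1654
→ Helmert 7p (PV): X=5759638.5312, Y=-2019159.0999, Z=-1853254.5816
→ Helmert 7p (PV): X=5760096.1709, Y=-2019149.5747, Z=-1853482.4958

X=5760096.1709 m, Y=-2019149.5747 m, Z=-1853482.4958 m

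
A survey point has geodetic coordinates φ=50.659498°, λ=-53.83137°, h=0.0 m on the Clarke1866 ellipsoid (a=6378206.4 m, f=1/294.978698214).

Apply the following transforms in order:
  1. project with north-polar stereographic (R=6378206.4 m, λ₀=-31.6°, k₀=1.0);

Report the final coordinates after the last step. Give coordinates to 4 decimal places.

E=-1725259.9831 m, N=-4221012.8930 m

start: φ=50.659498°, λ=-53.831370°, h=0.000 m
→ stereo (R=6378206.4, λ₀=-31.6°): E=-1725259.9831, N=-4221012.8930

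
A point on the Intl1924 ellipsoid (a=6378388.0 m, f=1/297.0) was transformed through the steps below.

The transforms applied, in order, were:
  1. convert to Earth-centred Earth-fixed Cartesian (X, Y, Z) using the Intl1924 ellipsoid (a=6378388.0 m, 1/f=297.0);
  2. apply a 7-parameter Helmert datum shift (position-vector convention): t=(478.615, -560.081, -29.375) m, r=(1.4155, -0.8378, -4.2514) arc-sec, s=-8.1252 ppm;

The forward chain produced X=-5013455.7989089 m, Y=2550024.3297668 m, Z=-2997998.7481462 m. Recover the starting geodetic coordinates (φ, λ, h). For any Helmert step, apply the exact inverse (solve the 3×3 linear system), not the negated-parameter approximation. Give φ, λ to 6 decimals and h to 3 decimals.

φ=-28.215391°, λ=153.039020°, h=822.286 m

start: X=-5013455.7989, Y=2550024.3298, Z=-2997998.7481 m
→ Helmert⁻¹: X=-5014039.8995, Y=2550481.2149, Z=-2997990.8693
→ geod (Bowring, a=6378388.000): φ=-28.21539100°, λ=153.03902000°, h=822.2860 m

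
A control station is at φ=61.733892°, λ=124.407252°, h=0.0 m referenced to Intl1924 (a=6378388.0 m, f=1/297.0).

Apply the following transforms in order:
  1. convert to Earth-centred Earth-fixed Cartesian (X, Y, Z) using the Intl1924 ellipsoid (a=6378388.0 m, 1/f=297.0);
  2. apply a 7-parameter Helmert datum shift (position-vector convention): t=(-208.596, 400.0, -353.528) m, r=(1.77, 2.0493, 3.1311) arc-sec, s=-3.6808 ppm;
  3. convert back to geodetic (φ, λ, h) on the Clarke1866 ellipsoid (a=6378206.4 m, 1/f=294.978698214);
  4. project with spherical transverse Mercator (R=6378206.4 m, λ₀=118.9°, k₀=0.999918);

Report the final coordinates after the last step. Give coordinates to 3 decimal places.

E=290063.449 m, N=6883628.828 m

start: φ=61.733892°, λ=124.407252°, h=0.000 m
→ ECEF (a=6378388.000, f=1/297.0): X=-1711320.6104, Y=2498642.2312, Z=5594654.3642
→ Helmert 7p (PV): X=-1711505.2523, Y=2498959.0477, Z=5594318.6871
→ geod (Bowring, a=6378206.400): φ=61.73067430°, λ=124.40674718°, h=172.7485 m
→ tm (R=6378206.4, λ₀=118.9°): E=290063.4487, N=6883628.8283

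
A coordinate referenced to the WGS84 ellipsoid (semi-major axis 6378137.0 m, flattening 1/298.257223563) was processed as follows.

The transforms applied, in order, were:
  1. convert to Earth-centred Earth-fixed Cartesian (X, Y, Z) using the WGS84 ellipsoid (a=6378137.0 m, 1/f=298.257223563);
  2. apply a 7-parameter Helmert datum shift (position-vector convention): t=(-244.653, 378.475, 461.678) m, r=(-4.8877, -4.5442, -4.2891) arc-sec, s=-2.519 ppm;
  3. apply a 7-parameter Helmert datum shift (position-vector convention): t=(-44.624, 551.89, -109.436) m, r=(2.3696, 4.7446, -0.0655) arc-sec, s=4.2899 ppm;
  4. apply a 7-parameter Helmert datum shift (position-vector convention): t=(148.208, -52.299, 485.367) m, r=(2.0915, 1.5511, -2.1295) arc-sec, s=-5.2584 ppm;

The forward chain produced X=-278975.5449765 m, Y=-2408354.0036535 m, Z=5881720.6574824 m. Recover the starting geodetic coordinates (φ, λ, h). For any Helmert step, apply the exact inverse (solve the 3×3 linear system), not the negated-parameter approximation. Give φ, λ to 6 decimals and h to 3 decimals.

start: X=-278975.5450, Y=-2408354.0037, Z=5881720.6575 m
→ Helmert⁻¹: X=-279144.5846, Y=-2408257.6149, Z=5881288.5368
→ Helmert⁻¹: X=-279233.2850, Y=-2408731.6938, Z=5881393.9911
→ Helmert⁻¹: X=-278809.6748, Y=-2409261.3900, Z=5880896.1792
→ geod (Bowring, a=6378137.000): φ=67.72355000°, λ=-96.60114100°, h=1537.2690 m

φ=67.723550°, λ=-96.601141°, h=1537.269 m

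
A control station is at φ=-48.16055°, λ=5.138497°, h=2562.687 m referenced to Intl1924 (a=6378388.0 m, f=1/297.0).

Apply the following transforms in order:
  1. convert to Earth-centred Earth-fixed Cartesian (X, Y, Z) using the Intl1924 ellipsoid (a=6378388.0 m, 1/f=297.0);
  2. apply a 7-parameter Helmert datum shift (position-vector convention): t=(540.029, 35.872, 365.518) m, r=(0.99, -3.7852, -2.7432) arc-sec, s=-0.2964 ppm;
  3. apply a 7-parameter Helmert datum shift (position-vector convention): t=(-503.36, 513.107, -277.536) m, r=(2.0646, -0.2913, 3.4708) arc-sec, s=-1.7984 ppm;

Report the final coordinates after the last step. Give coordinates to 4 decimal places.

start: φ=-48.160550°, λ=5.138497°, h=2562.687 m
→ ECEF (a=6378388.000, f=1/297.0): X=4247207.4072, Y=381929.7619, Z=-4730800.8708
→ Helmert 7p (PV): X=4247838.0725, Y=381931.7416, Z=-4730354.1763
→ Helmert 7p (PV): X=4247327.3270, Y=382562.9878, Z=-4730613.3832

X=4247327.3270 m, Y=382562.9878 m, Z=-4730613.3832 m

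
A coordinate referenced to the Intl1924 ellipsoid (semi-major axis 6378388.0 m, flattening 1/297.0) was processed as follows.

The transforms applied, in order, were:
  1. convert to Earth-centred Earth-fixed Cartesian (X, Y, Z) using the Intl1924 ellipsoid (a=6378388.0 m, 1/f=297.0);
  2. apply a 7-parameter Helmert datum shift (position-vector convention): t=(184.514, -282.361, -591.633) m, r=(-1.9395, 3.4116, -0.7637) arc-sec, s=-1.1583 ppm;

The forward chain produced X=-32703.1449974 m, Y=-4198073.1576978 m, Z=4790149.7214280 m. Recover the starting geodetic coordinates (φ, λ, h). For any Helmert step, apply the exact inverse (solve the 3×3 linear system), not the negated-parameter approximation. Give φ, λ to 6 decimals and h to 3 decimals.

start: X=-32703.1450, Y=-4198073.1577, Z=4790149.7214 m
→ Helmert⁻¹: X=-32951.3923, Y=-4197840.8278, Z=4790706.8864
→ geod (Bowring, a=6378388.000): φ=48.96414500°, λ=-90.44974000°, h=3545.4450 m

φ=48.964145°, λ=-90.449740°, h=3545.445 m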